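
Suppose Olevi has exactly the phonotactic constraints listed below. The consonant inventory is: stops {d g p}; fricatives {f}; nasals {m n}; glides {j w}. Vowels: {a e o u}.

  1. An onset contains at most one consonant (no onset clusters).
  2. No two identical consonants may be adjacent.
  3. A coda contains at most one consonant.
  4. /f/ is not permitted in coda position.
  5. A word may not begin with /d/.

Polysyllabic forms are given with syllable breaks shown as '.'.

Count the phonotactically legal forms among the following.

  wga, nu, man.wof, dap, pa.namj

1

wga — violates constraint 1: syllable 1 onset /wg/ has 2 consonants (> 1) → phonotactically illegal
nu — σ1 onset /n/, coda /∅/ ok → phonotactically legal
man.wof — violates constraint 4: syllable 2 coda contains /f/ → phonotactically illegal
dap — violates constraint 5: word begins with /d/ → phonotactically illegal
pa.namj — violates constraint 3: syllable 2 coda /mj/ has 2 consonants (> 1) → phonotactically illegal
Phonotactically legal: nu → 1.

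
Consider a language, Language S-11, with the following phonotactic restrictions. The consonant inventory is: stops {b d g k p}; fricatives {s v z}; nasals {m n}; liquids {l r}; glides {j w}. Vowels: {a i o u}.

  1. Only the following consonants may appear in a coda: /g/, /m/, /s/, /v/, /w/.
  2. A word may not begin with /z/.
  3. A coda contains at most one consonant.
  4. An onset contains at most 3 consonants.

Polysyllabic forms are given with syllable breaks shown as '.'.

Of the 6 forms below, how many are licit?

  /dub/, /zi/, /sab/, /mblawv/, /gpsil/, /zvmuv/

/dub/ — violates constraint 1: syllable 1 coda contains /b/, which is not a licensed coda consonant → illicit
/zi/ — violates constraint 2: word begins with /z/ → illicit
/sab/ — violates constraint 1: syllable 1 coda contains /b/, which is not a licensed coda consonant → illicit
/mblawv/ — violates constraint 3: syllable 1 coda /wv/ has 2 consonants (> 1) → illicit
/gpsil/ — violates constraint 1: syllable 1 coda contains /l/, which is not a licensed coda consonant → illicit
/zvmuv/ — violates constraint 2: word begins with /z/ → illicit
No form is licit → 0.

0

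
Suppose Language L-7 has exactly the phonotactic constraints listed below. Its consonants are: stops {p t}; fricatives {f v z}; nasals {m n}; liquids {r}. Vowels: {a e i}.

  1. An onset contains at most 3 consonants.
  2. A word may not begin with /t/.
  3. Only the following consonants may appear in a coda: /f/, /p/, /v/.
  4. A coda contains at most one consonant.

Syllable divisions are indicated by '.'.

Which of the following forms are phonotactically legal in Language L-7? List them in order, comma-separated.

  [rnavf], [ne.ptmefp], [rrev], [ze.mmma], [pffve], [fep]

[rnavf] — violates constraint 4: syllable 1 coda /vf/ has 2 consonants (> 1) → phonotactically illegal
[ne.ptmefp] — violates constraint 4: syllable 2 coda /fp/ has 2 consonants (> 1) → phonotactically illegal
[rrev] — σ1 onset /rr/ (2C), coda /v/ ok → phonotactically legal
[ze.mmma] — σ1 onset /z/, coda /∅/ ok; σ2 onset /mmm/ (3C), coda /∅/ ok → phonotactically legal
[pffve] — violates constraint 1: syllable 1 onset /pffv/ has 4 consonants (> 3) → phonotactically illegal
[fep] — σ1 onset /f/, coda /p/ ok → phonotactically legal

[rrev], [ze.mmma], [fep]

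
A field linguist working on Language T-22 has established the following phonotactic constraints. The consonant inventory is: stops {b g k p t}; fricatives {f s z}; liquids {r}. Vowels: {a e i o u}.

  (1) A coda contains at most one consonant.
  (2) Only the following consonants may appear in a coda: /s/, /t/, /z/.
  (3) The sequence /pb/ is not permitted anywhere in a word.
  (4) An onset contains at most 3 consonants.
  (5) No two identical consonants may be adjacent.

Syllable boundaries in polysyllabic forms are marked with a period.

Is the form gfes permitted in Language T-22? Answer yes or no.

yes

gfes — σ1 onset /gf/ (2C), coda /s/ ok → permitted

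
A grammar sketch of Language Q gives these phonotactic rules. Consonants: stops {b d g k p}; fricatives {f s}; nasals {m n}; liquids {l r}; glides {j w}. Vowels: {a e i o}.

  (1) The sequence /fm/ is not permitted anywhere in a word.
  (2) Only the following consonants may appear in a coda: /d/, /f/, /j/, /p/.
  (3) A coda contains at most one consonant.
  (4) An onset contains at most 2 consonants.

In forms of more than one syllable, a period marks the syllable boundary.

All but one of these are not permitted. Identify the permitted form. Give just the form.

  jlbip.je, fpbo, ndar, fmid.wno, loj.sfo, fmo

jlbip.je — violates constraint 4: syllable 1 onset /jlb/ has 3 consonants (> 2) → not permitted
fpbo — violates constraint 4: syllable 1 onset /fpb/ has 3 consonants (> 2) → not permitted
ndar — violates constraint 2: syllable 1 coda contains /r/, which is not a licensed coda consonant → not permitted
fmid.wno — violates constraint 1: contains banned sequence /fm/ → not permitted
loj.sfo — σ1 onset /l/, coda /j/ ok; σ2 onset /sf/ (2C), coda /∅/ ok → permitted
fmo — violates constraint 1: contains banned sequence /fm/ → not permitted

loj.sfo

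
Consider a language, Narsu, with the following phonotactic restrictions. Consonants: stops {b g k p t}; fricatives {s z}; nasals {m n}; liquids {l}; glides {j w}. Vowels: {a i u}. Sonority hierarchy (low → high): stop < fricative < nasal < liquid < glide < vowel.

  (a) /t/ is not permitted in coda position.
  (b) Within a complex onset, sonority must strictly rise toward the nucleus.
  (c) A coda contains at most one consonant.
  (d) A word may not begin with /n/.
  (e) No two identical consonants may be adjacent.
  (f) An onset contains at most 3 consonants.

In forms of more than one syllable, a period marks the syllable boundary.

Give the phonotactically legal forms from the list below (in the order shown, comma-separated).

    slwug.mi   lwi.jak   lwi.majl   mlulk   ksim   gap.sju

slwug.mi, lwi.jak, ksim, gap.sju

slwug.mi — σ1 onset /slw/ (2→4→5 rises), coda /g/ ok; σ2 onset /m/, coda /∅/ ok → phonotactically legal
lwi.jak — σ1 onset /lw/ (4→5 rises), coda /∅/ ok; σ2 onset /j/, coda /k/ ok → phonotactically legal
lwi.majl — violates constraint (c): syllable 2 coda /jl/ has 2 consonants (> 1) → phonotactically illegal
mlulk — violates constraint (c): syllable 1 coda /lk/ has 2 consonants (> 1) → phonotactically illegal
ksim — σ1 onset /ks/ (1→2 rises), coda /m/ ok → phonotactically legal
gap.sju — σ1 onset /g/, coda /p/ ok; σ2 onset /sj/ (2→5 rises), coda /∅/ ok → phonotactically legal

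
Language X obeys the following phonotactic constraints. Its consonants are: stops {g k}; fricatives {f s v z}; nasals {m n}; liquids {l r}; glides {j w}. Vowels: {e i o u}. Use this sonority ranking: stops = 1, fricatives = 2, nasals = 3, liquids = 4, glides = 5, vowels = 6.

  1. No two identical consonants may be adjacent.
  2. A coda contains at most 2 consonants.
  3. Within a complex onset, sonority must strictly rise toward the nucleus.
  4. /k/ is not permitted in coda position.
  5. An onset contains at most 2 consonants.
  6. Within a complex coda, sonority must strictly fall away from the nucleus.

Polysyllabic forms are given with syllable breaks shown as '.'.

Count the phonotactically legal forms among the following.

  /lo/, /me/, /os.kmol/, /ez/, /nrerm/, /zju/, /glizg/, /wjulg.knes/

/lo/ — σ1 onset /l/, coda /∅/ ok → phonotactically legal
/me/ — σ1 onset /m/, coda /∅/ ok → phonotactically legal
/os.kmol/ — σ1 onset /∅/, coda /s/ ok; σ2 onset /km/ (1→3 rises), coda /l/ ok → phonotactically legal
/ez/ — σ1 onset /∅/, coda /z/ ok → phonotactically legal
/nrerm/ — σ1 onset /nr/ (3→4 rises), coda /rm/ (4→3 falls) ok → phonotactically legal
/zju/ — σ1 onset /zj/ (2→5 rises), coda /∅/ ok → phonotactically legal
/glizg/ — σ1 onset /gl/ (1→4 rises), coda /zg/ (2→1 falls) ok → phonotactically legal
/wjulg.knes/ — violates constraint 3: syllable 1 onset /wj/: /w/ (glide, 5) → /j/ (glide, 5) does not rise → phonotactically illegal
Phonotactically legal: /lo/, /me/, /os.kmol/, /ez/, /nrerm/, /zju/, /glizg/ → 7.

7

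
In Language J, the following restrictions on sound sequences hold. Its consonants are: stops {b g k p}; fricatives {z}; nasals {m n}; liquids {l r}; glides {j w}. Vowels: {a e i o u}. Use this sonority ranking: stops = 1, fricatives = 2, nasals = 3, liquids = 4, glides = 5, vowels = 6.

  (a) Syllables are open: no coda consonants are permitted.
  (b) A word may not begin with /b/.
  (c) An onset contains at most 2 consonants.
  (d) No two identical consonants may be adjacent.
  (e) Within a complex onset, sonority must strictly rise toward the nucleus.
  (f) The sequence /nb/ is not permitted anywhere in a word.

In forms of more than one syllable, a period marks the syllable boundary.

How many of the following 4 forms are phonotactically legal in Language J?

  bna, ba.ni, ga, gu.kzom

1

bna — violates constraint (b): word begins with /b/ → phonotactically illegal
ba.ni — violates constraint (b): word begins with /b/ → phonotactically illegal
ga — σ1 onset /g/, coda /∅/ ok → phonotactically legal
gu.kzom — violates constraint (a): syllable 2 coda /m/ has 1 consonant (> 0) → phonotactically illegal
Phonotactically legal: ga → 1.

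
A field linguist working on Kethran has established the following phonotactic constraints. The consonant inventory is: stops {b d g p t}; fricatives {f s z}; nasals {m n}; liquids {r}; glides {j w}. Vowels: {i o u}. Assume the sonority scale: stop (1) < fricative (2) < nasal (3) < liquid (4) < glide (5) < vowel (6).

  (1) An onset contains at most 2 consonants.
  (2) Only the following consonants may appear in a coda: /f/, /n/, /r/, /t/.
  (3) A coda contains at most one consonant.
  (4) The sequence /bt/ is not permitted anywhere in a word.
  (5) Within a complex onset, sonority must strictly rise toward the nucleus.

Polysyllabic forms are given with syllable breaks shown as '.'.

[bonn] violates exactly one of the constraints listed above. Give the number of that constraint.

3

[bonn]: syllable 1 coda /nn/ has 2 consonants (> 1).
This is a violation of constraint 3: "A coda contains at most one consonant."
The remaining constraints (1, 2, 4, 5) are satisfied.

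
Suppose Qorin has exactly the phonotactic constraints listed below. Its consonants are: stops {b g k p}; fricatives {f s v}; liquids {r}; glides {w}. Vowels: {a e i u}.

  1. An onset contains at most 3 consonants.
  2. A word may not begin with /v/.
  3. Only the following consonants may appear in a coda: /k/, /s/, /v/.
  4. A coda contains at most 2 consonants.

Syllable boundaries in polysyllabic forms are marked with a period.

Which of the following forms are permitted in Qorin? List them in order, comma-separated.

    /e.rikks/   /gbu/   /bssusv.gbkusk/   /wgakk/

/gbu/, /bssusv.gbkusk/, /wgakk/

/e.rikks/ — violates constraint 4: syllable 2 coda /kks/ has 3 consonants (> 2) → not permitted
/gbu/ — σ1 onset /gb/ (2C), coda /∅/ ok → permitted
/bssusv.gbkusk/ — σ1 onset /bss/ (3C), coda /sv/ (2C) ok; σ2 onset /gbk/ (3C), coda /sk/ (2C) ok → permitted
/wgakk/ — σ1 onset /wg/ (2C), coda /kk/ (2C) ok → permitted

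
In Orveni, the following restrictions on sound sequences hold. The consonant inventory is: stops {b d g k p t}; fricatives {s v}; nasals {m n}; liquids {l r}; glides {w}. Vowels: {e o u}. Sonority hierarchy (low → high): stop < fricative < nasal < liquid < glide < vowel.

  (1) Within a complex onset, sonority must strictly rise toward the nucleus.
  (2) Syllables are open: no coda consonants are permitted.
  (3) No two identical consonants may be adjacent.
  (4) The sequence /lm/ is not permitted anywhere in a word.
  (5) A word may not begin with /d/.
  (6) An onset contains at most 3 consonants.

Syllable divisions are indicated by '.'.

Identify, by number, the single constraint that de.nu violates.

de.nu: word begins with /d/.
This is a violation of constraint 5: "A word may not begin with /d/."
The remaining constraints (1, 2, 3, 4, 6) are satisfied.

5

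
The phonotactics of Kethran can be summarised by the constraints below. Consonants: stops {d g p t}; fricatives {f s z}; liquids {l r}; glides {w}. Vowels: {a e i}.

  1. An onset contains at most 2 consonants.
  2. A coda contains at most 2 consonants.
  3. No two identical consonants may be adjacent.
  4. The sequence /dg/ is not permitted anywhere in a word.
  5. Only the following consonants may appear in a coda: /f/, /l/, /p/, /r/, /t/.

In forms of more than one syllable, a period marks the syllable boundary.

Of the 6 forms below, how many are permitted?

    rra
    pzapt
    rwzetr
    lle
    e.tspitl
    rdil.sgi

rra — violates constraint 3: adjacent identical consonants /rr/ → not permitted
pzapt — σ1 onset /pz/ (2C), coda /pt/ (2C) ok → permitted
rwzetr — violates constraint 1: syllable 1 onset /rwz/ has 3 consonants (> 2) → not permitted
lle — violates constraint 3: adjacent identical consonants /ll/ → not permitted
e.tspitl — violates constraint 1: syllable 2 onset /tsp/ has 3 consonants (> 2) → not permitted
rdil.sgi — σ1 onset /rd/ (2C), coda /l/ ok; σ2 onset /sg/ (2C), coda /∅/ ok → permitted
Permitted: pzapt, rdil.sgi → 2.

2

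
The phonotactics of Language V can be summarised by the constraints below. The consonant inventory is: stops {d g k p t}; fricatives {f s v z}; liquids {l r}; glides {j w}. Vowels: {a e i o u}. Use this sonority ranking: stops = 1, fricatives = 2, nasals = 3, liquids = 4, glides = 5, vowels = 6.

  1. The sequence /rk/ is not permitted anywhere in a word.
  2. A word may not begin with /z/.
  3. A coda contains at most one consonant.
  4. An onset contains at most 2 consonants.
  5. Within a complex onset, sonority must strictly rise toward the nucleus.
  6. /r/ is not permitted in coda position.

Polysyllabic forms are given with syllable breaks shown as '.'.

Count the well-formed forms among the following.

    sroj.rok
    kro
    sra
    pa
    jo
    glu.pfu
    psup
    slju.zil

7

sroj.rok — σ1 onset /sr/ (2→4 rises), coda /j/ ok; σ2 onset /r/, coda /k/ ok → well-formed
kro — σ1 onset /kr/ (1→4 rises), coda /∅/ ok → well-formed
sra — σ1 onset /sr/ (2→4 rises), coda /∅/ ok → well-formed
pa — σ1 onset /p/, coda /∅/ ok → well-formed
jo — σ1 onset /j/, coda /∅/ ok → well-formed
glu.pfu — σ1 onset /gl/ (1→4 rises), coda /∅/ ok; σ2 onset /pf/ (1→2 rises), coda /∅/ ok → well-formed
psup — σ1 onset /ps/ (1→2 rises), coda /p/ ok → well-formed
slju.zil — violates constraint 4: syllable 1 onset /slj/ has 3 consonants (> 2) → ill-formed
Well-formed: sroj.rok, kro, sra, pa, jo, glu.pfu, psup → 7.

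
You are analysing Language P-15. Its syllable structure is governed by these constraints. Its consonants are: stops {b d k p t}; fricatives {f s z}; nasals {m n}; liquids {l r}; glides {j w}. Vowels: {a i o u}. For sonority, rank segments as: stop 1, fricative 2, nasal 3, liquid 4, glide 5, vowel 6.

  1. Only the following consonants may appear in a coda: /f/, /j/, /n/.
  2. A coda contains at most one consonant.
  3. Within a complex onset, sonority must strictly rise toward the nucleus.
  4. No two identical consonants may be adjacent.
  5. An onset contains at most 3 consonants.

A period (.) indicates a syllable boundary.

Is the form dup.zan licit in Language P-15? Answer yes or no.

no

dup.zan — violates constraint 1: syllable 1 coda contains /p/, which is not a licensed coda consonant → illicit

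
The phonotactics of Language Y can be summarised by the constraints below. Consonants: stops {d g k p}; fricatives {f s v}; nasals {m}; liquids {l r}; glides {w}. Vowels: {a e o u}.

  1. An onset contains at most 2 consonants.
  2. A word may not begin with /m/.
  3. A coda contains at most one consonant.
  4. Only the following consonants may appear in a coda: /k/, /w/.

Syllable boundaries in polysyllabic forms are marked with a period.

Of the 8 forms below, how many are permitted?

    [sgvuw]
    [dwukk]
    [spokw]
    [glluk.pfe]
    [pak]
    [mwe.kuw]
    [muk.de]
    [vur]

1

[sgvuw] — violates constraint 1: syllable 1 onset /sgv/ has 3 consonants (> 2) → not permitted
[dwukk] — violates constraint 3: syllable 1 coda /kk/ has 2 consonants (> 1) → not permitted
[spokw] — violates constraint 3: syllable 1 coda /kw/ has 2 consonants (> 1) → not permitted
[glluk.pfe] — violates constraint 1: syllable 1 onset /gll/ has 3 consonants (> 2) → not permitted
[pak] — σ1 onset /p/, coda /k/ ok → permitted
[mwe.kuw] — violates constraint 2: word begins with /m/ → not permitted
[muk.de] — violates constraint 2: word begins with /m/ → not permitted
[vur] — violates constraint 4: syllable 1 coda contains /r/, which is not a licensed coda consonant → not permitted
Permitted: [pak] → 1.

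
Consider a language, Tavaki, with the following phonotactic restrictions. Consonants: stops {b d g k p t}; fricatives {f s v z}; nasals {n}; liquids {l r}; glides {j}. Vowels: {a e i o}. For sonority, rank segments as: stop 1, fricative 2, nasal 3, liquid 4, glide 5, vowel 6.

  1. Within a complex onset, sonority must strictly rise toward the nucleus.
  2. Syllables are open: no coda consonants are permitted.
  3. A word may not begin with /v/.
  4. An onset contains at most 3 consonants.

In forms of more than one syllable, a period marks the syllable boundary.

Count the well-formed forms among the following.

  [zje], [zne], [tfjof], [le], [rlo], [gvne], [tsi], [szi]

5

[zje] — σ1 onset /zj/ (2→5 rises), coda /∅/ ok → well-formed
[zne] — σ1 onset /zn/ (2→3 rises), coda /∅/ ok → well-formed
[tfjof] — violates constraint 2: syllable 1 coda /f/ has 1 consonant (> 0) → ill-formed
[le] — σ1 onset /l/, coda /∅/ ok → well-formed
[rlo] — violates constraint 1: syllable 1 onset /rl/: /r/ (liquid, 4) → /l/ (liquid, 4) does not rise → ill-formed
[gvne] — σ1 onset /gvn/ (1→2→3 rises), coda /∅/ ok → well-formed
[tsi] — σ1 onset /ts/ (1→2 rises), coda /∅/ ok → well-formed
[szi] — violates constraint 1: syllable 1 onset /sz/: /s/ (fricative, 2) → /z/ (fricative, 2) does not rise → ill-formed
Well-formed: [zje], [zne], [le], [gvne], [tsi] → 5.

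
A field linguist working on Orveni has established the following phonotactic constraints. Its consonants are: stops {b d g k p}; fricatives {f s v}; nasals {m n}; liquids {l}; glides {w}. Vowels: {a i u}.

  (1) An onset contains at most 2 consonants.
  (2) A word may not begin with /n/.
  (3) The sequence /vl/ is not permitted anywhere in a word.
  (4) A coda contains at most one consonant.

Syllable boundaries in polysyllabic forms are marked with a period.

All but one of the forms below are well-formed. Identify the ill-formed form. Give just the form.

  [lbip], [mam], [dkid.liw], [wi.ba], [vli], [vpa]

[vli]

[lbip] — σ1 onset /lb/ (2C), coda /p/ ok → well-formed
[mam] — σ1 onset /m/, coda /m/ ok → well-formed
[dkid.liw] — σ1 onset /dk/ (2C), coda /d/ ok; σ2 onset /l/, coda /w/ ok → well-formed
[wi.ba] — σ1 onset /w/, coda /∅/ ok; σ2 onset /b/, coda /∅/ ok → well-formed
[vli] — violates constraint 3: contains banned sequence /vl/ → ill-formed
[vpa] — σ1 onset /vp/ (2C), coda /∅/ ok → well-formed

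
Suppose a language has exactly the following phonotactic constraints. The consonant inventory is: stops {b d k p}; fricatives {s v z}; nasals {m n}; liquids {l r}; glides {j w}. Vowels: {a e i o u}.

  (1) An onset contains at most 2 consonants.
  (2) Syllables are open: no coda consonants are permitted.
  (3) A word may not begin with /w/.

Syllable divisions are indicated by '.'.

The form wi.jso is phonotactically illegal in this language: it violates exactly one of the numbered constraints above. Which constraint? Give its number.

wi.jso: word begins with /w/.
This is a violation of constraint 3: "A word may not begin with /w/."
The remaining constraints (1, 2) are satisfied.

3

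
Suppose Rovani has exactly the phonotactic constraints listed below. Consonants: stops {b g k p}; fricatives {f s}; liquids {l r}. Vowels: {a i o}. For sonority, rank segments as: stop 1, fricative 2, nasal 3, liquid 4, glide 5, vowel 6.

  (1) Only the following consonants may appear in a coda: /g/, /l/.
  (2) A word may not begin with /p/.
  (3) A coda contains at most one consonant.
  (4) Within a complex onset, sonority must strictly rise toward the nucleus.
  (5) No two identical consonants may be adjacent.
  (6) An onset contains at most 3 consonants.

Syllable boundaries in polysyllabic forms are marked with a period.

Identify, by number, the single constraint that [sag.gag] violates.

[sag.gag]: adjacent identical consonants /gg/.
This is a violation of constraint 5: "No two identical consonants may be adjacent."
The remaining constraints (1, 2, 3, 4, 6) are satisfied.

5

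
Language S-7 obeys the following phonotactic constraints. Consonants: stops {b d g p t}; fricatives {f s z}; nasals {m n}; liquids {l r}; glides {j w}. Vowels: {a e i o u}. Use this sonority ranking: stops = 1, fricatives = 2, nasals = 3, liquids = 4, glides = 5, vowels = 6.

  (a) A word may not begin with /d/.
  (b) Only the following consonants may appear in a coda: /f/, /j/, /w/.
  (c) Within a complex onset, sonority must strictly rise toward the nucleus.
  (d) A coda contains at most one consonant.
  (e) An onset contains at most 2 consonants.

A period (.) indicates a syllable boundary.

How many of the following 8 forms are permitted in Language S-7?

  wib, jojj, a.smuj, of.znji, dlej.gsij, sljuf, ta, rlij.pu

wib — violates constraint (b): syllable 1 coda contains /b/, which is not a licensed coda consonant → not permitted
jojj — violates constraint (d): syllable 1 coda /jj/ has 2 consonants (> 1) → not permitted
a.smuj — σ1 onset /∅/, coda /∅/ ok; σ2 onset /sm/ (2→3 rises), coda /j/ ok → permitted
of.znji — violates constraint (e): syllable 2 onset /znj/ has 3 consonants (> 2) → not permitted
dlej.gsij — violates constraint (a): word begins with /d/ → not permitted
sljuf — violates constraint (e): syllable 1 onset /slj/ has 3 consonants (> 2) → not permitted
ta — σ1 onset /t/, coda /∅/ ok → permitted
rlij.pu — violates constraint (c): syllable 1 onset /rl/: /r/ (liquid, 4) → /l/ (liquid, 4) does not rise → not permitted
Permitted: a.smuj, ta → 2.

2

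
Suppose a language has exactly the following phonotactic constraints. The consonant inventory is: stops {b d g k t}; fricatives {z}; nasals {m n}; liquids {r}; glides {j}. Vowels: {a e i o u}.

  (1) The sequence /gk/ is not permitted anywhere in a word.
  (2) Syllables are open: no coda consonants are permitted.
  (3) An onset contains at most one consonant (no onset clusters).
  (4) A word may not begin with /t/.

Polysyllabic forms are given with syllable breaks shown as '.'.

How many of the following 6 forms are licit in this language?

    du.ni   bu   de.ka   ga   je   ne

du.ni — σ1 onset /d/, coda /∅/ ok; σ2 onset /n/, coda /∅/ ok → licit
bu — σ1 onset /b/, coda /∅/ ok → licit
de.ka — σ1 onset /d/, coda /∅/ ok; σ2 onset /k/, coda /∅/ ok → licit
ga — σ1 onset /g/, coda /∅/ ok → licit
je — σ1 onset /j/, coda /∅/ ok → licit
ne — σ1 onset /n/, coda /∅/ ok → licit
Licit: du.ni, bu, de.ka, ga, je, ne → 6.

6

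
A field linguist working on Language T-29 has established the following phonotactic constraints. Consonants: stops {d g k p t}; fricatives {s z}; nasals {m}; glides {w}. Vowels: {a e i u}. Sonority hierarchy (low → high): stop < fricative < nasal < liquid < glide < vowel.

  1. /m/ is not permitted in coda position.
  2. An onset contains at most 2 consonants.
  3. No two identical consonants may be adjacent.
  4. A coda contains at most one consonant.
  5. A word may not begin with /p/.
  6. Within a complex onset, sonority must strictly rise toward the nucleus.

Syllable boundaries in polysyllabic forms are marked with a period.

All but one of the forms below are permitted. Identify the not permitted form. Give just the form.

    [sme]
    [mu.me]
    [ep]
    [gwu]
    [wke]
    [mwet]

[sme] — σ1 onset /sm/ (2→3 rises), coda /∅/ ok → permitted
[mu.me] — σ1 onset /m/, coda /∅/ ok; σ2 onset /m/, coda /∅/ ok → permitted
[ep] — σ1 onset /∅/, coda /p/ ok → permitted
[gwu] — σ1 onset /gw/ (1→5 rises), coda /∅/ ok → permitted
[wke] — violates constraint 6: syllable 1 onset /wk/: /w/ (glide, 5) → /k/ (stop, 1) does not rise → not permitted
[mwet] — σ1 onset /mw/ (3→5 rises), coda /t/ ok → permitted

[wke]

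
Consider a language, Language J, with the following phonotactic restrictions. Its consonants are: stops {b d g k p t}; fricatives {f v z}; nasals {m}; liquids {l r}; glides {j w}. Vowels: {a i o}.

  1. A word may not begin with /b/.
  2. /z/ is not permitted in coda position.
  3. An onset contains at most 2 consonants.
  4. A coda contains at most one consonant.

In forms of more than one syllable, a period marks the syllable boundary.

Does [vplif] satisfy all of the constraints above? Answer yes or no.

[vplif] — violates constraint 3: syllable 1 onset /vpl/ has 3 consonants (> 2) → illicit

no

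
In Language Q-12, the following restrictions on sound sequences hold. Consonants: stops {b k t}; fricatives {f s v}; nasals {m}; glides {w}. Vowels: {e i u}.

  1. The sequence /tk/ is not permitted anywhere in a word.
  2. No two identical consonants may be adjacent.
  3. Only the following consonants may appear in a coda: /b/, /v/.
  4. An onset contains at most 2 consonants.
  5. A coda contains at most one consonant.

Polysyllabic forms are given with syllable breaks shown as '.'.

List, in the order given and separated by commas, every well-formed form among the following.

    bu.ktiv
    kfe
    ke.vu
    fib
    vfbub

bu.ktiv — σ1 onset /b/, coda /∅/ ok; σ2 onset /kt/ (2C), coda /v/ ok → well-formed
kfe — σ1 onset /kf/ (2C), coda /∅/ ok → well-formed
ke.vu — σ1 onset /k/, coda /∅/ ok; σ2 onset /v/, coda /∅/ ok → well-formed
fib — σ1 onset /f/, coda /b/ ok → well-formed
vfbub — violates constraint 4: syllable 1 onset /vfb/ has 3 consonants (> 2) → ill-formed

bu.ktiv, kfe, ke.vu, fib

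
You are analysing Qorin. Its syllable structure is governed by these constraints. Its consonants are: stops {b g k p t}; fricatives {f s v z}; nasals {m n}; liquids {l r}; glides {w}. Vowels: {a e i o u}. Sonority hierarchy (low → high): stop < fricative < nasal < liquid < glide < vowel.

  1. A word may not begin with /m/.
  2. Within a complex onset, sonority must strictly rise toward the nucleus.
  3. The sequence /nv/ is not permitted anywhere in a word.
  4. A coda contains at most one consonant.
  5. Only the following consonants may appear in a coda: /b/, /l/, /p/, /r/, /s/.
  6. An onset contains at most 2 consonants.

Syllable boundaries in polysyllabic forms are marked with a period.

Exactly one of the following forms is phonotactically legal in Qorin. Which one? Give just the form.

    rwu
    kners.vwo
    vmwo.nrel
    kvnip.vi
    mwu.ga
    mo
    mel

rwu

rwu — σ1 onset /rw/ (4→5 rises), coda /∅/ ok → phonotactically legal
kners.vwo — violates constraint 4: syllable 1 coda /rs/ has 2 consonants (> 1) → phonotactically illegal
vmwo.nrel — violates constraint 6: syllable 1 onset /vmw/ has 3 consonants (> 2) → phonotactically illegal
kvnip.vi — violates constraint 6: syllable 1 onset /kvn/ has 3 consonants (> 2) → phonotactically illegal
mwu.ga — violates constraint 1: word begins with /m/ → phonotactically illegal
mo — violates constraint 1: word begins with /m/ → phonotactically illegal
mel — violates constraint 1: word begins with /m/ → phonotactically illegal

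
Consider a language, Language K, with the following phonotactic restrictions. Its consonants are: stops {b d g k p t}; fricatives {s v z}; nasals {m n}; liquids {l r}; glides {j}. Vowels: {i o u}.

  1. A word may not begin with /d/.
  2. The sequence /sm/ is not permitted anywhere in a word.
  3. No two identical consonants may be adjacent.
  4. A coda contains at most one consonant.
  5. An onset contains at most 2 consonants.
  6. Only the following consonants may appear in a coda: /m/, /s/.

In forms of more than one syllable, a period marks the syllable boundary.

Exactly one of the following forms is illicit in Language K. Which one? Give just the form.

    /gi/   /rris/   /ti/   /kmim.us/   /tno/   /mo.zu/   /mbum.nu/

/rris/

/gi/ — σ1 onset /g/, coda /∅/ ok → licit
/rris/ — violates constraint 3: adjacent identical consonants /rr/ → illicit
/ti/ — σ1 onset /t/, coda /∅/ ok → licit
/kmim.us/ — σ1 onset /km/ (2C), coda /m/ ok; σ2 onset /∅/, coda /s/ ok → licit
/tno/ — σ1 onset /tn/ (2C), coda /∅/ ok → licit
/mo.zu/ — σ1 onset /m/, coda /∅/ ok; σ2 onset /z/, coda /∅/ ok → licit
/mbum.nu/ — σ1 onset /mb/ (2C), coda /m/ ok; σ2 onset /n/, coda /∅/ ok → licit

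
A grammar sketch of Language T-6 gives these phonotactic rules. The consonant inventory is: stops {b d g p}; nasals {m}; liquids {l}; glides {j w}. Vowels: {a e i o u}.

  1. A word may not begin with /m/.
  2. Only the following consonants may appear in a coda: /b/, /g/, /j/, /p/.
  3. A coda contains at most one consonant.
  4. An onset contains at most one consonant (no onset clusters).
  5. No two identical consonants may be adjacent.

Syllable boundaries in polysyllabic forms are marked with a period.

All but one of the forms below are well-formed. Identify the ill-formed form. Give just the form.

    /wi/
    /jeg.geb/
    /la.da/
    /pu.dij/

/jeg.geb/

/wi/ — σ1 onset /w/, coda /∅/ ok → well-formed
/jeg.geb/ — violates constraint 5: adjacent identical consonants /gg/ → ill-formed
/la.da/ — σ1 onset /l/, coda /∅/ ok; σ2 onset /d/, coda /∅/ ok → well-formed
/pu.dij/ — σ1 onset /p/, coda /∅/ ok; σ2 onset /d/, coda /j/ ok → well-formed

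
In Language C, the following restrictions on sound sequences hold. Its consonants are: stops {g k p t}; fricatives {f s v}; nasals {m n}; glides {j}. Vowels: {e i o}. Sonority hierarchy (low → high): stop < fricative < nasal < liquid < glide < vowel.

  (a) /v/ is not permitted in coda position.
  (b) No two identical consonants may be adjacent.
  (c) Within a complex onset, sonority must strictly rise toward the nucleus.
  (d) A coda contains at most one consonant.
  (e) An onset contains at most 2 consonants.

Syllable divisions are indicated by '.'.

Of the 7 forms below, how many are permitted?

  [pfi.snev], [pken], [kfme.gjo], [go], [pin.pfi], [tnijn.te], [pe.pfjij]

2

[pfi.snev] — violates constraint (a): syllable 2 coda contains /v/ → not permitted
[pken] — violates constraint (c): syllable 1 onset /pk/: /p/ (stop, 1) → /k/ (stop, 1) does not rise → not permitted
[kfme.gjo] — violates constraint (e): syllable 1 onset /kfm/ has 3 consonants (> 2) → not permitted
[go] — σ1 onset /g/, coda /∅/ ok → permitted
[pin.pfi] — σ1 onset /p/, coda /n/ ok; σ2 onset /pf/ (1→2 rises), coda /∅/ ok → permitted
[tnijn.te] — violates constraint (d): syllable 1 coda /jn/ has 2 consonants (> 1) → not permitted
[pe.pfjij] — violates constraint (e): syllable 2 onset /pfj/ has 3 consonants (> 2) → not permitted
Permitted: [go], [pin.pfi] → 2.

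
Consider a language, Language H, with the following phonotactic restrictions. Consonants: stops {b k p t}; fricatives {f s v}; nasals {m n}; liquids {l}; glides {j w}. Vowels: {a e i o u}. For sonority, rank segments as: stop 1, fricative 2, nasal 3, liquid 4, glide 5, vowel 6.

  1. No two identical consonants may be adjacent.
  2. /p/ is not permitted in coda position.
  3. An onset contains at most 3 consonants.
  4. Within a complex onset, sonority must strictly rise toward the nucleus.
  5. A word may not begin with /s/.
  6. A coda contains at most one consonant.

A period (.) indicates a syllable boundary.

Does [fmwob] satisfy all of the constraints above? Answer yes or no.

[fmwob] — σ1 onset /fmw/ (2→3→5 rises), coda /b/ ok → licit

yes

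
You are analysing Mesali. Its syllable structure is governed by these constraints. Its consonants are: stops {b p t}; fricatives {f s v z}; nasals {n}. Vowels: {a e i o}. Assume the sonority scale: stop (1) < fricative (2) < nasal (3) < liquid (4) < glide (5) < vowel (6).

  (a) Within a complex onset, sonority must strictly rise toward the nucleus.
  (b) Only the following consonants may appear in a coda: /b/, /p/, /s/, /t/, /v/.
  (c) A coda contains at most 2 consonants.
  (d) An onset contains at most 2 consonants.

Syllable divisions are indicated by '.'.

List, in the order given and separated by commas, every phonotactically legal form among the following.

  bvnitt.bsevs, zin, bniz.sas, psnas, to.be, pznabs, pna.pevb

to.be, pna.pevb

bvnitt.bsevs — violates constraint (d): syllable 1 onset /bvn/ has 3 consonants (> 2) → phonotactically illegal
zin — violates constraint (b): syllable 1 coda contains /n/, which is not a licensed coda consonant → phonotactically illegal
bniz.sas — violates constraint (b): syllable 1 coda contains /z/, which is not a licensed coda consonant → phonotactically illegal
psnas — violates constraint (d): syllable 1 onset /psn/ has 3 consonants (> 2) → phonotactically illegal
to.be — σ1 onset /t/, coda /∅/ ok; σ2 onset /b/, coda /∅/ ok → phonotactically legal
pznabs — violates constraint (d): syllable 1 onset /pzn/ has 3 consonants (> 2) → phonotactically illegal
pna.pevb — σ1 onset /pn/ (1→3 rises), coda /∅/ ok; σ2 onset /p/, coda /vb/ (2C) ok → phonotactically legal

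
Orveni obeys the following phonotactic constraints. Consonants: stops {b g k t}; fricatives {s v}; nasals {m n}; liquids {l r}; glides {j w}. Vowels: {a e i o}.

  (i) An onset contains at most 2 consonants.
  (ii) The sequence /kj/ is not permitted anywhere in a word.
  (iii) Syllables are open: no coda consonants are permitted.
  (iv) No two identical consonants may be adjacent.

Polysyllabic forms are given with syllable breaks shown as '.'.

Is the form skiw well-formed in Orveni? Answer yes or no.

skiw — violates constraint (iii): syllable 1 coda /w/ has 1 consonant (> 0) → ill-formed

no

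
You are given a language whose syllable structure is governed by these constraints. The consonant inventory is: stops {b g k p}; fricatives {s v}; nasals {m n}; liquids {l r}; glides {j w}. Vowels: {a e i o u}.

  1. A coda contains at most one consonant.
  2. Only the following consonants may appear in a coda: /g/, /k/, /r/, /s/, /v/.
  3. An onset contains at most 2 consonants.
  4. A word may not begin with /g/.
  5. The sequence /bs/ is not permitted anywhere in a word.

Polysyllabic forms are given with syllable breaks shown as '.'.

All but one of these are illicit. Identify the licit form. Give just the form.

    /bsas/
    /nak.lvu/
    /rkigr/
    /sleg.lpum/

/bsas/ — violates constraint 5: contains banned sequence /bs/ → illicit
/nak.lvu/ — σ1 onset /n/, coda /k/ ok; σ2 onset /lv/ (2C), coda /∅/ ok → licit
/rkigr/ — violates constraint 1: syllable 1 coda /gr/ has 2 consonants (> 1) → illicit
/sleg.lpum/ — violates constraint 2: syllable 2 coda contains /m/, which is not a licensed coda consonant → illicit

/nak.lvu/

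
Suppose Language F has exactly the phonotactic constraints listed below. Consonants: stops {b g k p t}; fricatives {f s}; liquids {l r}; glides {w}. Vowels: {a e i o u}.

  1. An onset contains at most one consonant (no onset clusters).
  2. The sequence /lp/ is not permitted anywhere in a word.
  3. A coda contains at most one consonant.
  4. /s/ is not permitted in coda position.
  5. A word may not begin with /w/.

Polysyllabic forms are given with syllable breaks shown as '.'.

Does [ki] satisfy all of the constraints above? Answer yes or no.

[ki] — σ1 onset /k/, coda /∅/ ok → phonotactically legal

yes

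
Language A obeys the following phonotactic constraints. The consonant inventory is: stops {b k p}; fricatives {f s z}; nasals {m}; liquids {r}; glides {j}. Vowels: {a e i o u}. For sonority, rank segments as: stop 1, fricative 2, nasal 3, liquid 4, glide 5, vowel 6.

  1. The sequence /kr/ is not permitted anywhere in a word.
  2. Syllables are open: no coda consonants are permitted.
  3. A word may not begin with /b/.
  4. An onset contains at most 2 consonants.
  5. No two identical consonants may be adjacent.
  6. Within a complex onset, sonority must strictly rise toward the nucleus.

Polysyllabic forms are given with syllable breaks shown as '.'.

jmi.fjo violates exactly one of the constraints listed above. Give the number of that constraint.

6

jmi.fjo: syllable 1 onset /jm/: /j/ (glide, 5) → /m/ (nasal, 3) does not rise.
This is a violation of constraint 6: "Within a complex onset, sonority must strictly rise toward the nucleus."
The remaining constraints (1, 2, 3, 4, 5) are satisfied.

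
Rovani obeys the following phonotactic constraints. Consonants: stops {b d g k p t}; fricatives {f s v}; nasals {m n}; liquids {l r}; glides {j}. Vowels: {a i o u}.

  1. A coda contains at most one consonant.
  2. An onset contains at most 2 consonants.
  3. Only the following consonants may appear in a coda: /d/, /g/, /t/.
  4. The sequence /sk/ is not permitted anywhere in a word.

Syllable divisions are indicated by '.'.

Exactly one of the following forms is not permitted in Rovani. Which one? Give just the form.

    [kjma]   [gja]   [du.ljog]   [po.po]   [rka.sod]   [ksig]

[kjma] — violates constraint 2: syllable 1 onset /kjm/ has 3 consonants (> 2) → not permitted
[gja] — σ1 onset /gj/ (2C), coda /∅/ ok → permitted
[du.ljog] — σ1 onset /d/, coda /∅/ ok; σ2 onset /lj/ (2C), coda /g/ ok → permitted
[po.po] — σ1 onset /p/, coda /∅/ ok; σ2 onset /p/, coda /∅/ ok → permitted
[rka.sod] — σ1 onset /rk/ (2C), coda /∅/ ok; σ2 onset /s/, coda /d/ ok → permitted
[ksig] — σ1 onset /ks/ (2C), coda /g/ ok → permitted

[kjma]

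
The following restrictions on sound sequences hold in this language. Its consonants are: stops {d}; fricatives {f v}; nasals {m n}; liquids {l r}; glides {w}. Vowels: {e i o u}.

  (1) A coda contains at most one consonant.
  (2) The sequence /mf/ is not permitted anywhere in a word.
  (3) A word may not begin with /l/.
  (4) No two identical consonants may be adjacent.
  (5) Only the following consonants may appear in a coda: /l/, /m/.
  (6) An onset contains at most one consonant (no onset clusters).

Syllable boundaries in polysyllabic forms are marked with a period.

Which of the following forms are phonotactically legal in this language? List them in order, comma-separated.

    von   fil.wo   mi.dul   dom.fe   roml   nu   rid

fil.wo, mi.dul, nu

von — violates constraint 5: syllable 1 coda contains /n/, which is not a licensed coda consonant → phonotactically illegal
fil.wo — σ1 onset /f/, coda /l/ ok; σ2 onset /w/, coda /∅/ ok → phonotactically legal
mi.dul — σ1 onset /m/, coda /∅/ ok; σ2 onset /d/, coda /l/ ok → phonotactically legal
dom.fe — violates constraint 2: contains banned sequence /mf/ → phonotactically illegal
roml — violates constraint 1: syllable 1 coda /ml/ has 2 consonants (> 1) → phonotactically illegal
nu — σ1 onset /n/, coda /∅/ ok → phonotactically legal
rid — violates constraint 5: syllable 1 coda contains /d/, which is not a licensed coda consonant → phonotactically illegal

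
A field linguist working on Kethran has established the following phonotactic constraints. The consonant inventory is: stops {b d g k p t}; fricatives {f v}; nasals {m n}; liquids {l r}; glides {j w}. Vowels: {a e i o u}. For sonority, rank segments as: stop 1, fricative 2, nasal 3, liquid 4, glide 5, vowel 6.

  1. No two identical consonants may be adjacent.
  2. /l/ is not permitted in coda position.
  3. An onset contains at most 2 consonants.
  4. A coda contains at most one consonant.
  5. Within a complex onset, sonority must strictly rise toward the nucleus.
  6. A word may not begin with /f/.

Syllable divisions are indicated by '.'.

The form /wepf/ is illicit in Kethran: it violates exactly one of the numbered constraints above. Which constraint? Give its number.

4

/wepf/: syllable 1 coda /pf/ has 2 consonants (> 1).
This is a violation of constraint 4: "A coda contains at most one consonant."
The remaining constraints (1, 2, 3, 5, 6) are satisfied.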